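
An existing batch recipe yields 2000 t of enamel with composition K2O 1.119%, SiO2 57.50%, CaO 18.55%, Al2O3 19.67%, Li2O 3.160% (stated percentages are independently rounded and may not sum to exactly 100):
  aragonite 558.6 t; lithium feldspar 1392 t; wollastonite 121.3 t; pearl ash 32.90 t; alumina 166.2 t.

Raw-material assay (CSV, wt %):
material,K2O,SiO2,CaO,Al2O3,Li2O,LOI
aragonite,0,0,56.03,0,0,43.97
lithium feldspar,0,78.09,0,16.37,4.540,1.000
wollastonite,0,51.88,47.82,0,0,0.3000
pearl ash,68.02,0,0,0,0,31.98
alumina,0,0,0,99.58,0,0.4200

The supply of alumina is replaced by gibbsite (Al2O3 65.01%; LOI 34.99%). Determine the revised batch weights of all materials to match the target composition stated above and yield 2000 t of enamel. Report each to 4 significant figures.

Revised batch per 2000 t enamel:
  aragonite: 558.6 t
  lithium feldspar: 1392 t
  wollastonite: 121.3 t
  pearl ash: 32.90 t
  gibbsite: 254.6 t
Total batch = 2359 t; LOI loss = 359.5 t

Values along the way are displayed (rounded to 4 significant digits) on the page; each numeric step runs at full precision in every operation; each reported result includes exactly one rounding. All derived quantities (ignition loss, five oxide percentages, yield, the totals, glass mass) are computed in full precision starting from the weights per 2000 t of glass as they appear in problem or answer.
Target masses of each oxide per 2000 t enamel:
  K2O: 1.119% × 2000 = 22.38 t
  SiO2: 57.50% × 2000 = 1150 t
  CaO: 18.55% × 2000 = 371.0 t
  Al2O3: 19.67% × 2000 = 393.4 t
  Li2O: 3.160% × 2000 = 63.20 t
Per-oxide balance check applying the batch weights above, relative to the basis at hand (each sum matches its target mass net of answer rounding effects):
  K2O: 32.90·0.6802 = 22.38 t (target 22.38 t)
  SiO2: 1392·0.7809 + 121.3·0.5188 = 1150 t (target 1150 t)
  CaO: 558.6·0.5603 + 121.3·0.4782 = 371.0 t (target 371.0 t)
  Al2O3: 1392·0.1637 + 254.6·0.6501 = 393.4 t (target 393.4 t)
  Li2O: 1392·0.04540 = 63.20 t (target 63.20 t)
Consistency of the glass mass: total batch − LOI = 2000 t (the targets, summed, come to 2000 t; stated basis 2000 t — deltas are rounding alone).
Batch total: Σ batch = 2359 t; the LOI term Σ batch·LOI equals 359.5 t; the yield ratio, glass ÷ batch: 84.76%.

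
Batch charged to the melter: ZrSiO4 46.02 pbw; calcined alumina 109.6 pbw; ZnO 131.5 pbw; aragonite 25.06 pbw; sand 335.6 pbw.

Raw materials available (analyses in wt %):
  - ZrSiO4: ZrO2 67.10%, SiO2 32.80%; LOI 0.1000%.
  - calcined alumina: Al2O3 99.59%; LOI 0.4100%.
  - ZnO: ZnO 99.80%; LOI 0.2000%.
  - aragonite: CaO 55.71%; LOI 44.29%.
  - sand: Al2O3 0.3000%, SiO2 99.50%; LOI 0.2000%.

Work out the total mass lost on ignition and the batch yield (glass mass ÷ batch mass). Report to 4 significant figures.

LOI loss = 12.53 pbw; glass = 635.3 pbw; yield = 98.07%

Each numeric step holds exact precision throughout — in-progress results appear (rounded to 4 significant figures) between the steps. A single rounding completes each reported value — derived quantities are re-derived starting from the weights at 635.3 pbw of glass in exact precision (ignition loss, the five compositions, yield, net glass mass, totals) as given in problem or answer.
Loss on ignition, line by line:
  ZrSiO4: 46.02 × 0.001000 = 0.04602 pbw
  calcined alumina: 109.6 × 0.004100 = 0.4494 pbw
  ZnO: 131.5 × 0.002000 = 0.2630 pbw
  aragonite: 25.06 × 0.4429 = 11.10 pbw
  sand: 335.6 × 0.002000 = 0.6712 pbw
Total LOI = 12.53 pbw
Glass = batch − LOI = 647.8 − 12.53 = 635.3 pbw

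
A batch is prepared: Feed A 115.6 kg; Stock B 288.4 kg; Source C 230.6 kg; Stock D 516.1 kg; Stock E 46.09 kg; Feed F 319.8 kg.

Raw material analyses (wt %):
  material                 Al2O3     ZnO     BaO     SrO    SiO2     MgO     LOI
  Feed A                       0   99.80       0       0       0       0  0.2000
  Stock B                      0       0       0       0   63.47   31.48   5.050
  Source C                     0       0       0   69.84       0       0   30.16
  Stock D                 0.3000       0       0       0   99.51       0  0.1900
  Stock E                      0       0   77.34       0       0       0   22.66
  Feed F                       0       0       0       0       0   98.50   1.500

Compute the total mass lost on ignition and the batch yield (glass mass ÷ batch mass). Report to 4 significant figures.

Each numeric step runs at full float precision through the solve — working values appear with 4-significant-figure rounding in the printout; each reported value sees exactly one rounding — all derived quantities are rebuilt in full precision (the six compositions, ignition loss, yield, the totals, glass mass) from the batch weights per 1416 kg of glass as set out in the problem or the answer.
Loss on ignition, line by line:
  Feed A: 115.6 × 0.002000 = 0.2312 kg
  Stock B: 288.4 × 0.05050 = 14.56 kg
  Source C: 230.6 × 0.3016 = 69.55 kg
  Stock D: 516.1 × 0.001900 = 0.9806 kg
  Stock E: 46.09 × 0.2266 = 10.44 kg
  Feed F: 319.8 × 0.01500 = 4.797 kg
Total LOI = 100.6 kg
Glass = batch − LOI = 1517 − 100.6 = 1416 kg

LOI loss = 100.6 kg; glass = 1416 kg; yield = 93.37%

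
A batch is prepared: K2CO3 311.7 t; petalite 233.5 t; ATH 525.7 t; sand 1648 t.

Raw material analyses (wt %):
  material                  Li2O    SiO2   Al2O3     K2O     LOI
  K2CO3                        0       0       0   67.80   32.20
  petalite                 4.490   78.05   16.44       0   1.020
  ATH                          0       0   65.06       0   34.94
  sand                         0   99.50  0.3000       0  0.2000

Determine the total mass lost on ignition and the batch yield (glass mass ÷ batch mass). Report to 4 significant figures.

Intermediates are displayed rounded to 4 significant figures at each printed step. Every computation holds full float precision throughout — a single rounding completes each reported figure — derived quantities are rebuilt using the weight values at 2429 t of glass in exact precision (four oxide percentages, ignition loss, the totals, net glass mass, yield) as given in the problem or answer text.
Ignition loss by material:
  K2CO3: 311.7 × 0.3220 = 100.4 t
  petalite: 233.5 × 0.01020 = 2.382 t
  ATH: 525.7 × 0.3494 = 183.7 t
  sand: 1648 × 0.002000 = 3.296 t
Total LOI = 289.7 t
Glass = batch − LOI = 2719 − 289.7 = 2429 t

LOI loss = 289.7 t; glass = 2429 t; yield = 89.34%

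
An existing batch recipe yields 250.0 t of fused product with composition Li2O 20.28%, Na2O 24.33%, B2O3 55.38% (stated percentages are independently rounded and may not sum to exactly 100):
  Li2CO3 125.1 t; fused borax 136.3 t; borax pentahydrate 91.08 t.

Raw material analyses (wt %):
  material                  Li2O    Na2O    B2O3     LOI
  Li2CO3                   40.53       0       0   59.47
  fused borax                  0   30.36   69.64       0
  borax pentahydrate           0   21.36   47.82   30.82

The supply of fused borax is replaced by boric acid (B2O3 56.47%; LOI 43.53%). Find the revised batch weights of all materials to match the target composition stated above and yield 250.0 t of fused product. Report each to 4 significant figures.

Every computation maintains full precision through every step — intermediates are printed rounded off to 4 significant figures as written. Every reported result is rounded once only; all derived quantities are re-derived at full float precision (yield, the totals, ignition loss, net glass mass, the three compositions) from the batch weights on 250.0 t of glass precisely as stated by the problem or the answer.
Target masses of each oxide per 250.0 t fused product:
  Li2O: 20.28% × 250.0 = 50.70 t
  Na2O: 24.33% × 250.0 = 60.82 t
  B2O3: 55.38% × 250.0 = 138.4 t
Balance tally, oxide-wise, working from each reported weight, at the basis given (sum by sum, the targets are met within answer rounding):
  Li2O: 125.1·0.4053 = 50.70 t (target 50.70 t)
  Na2O: 284.8·0.2136 = 60.83 t (target 60.82 t)
  B2O3: 4.033·0.5647 + 284.8·0.4782 = 138.5 t (target 138.4 t)
Glass mass check: the batch minus its LOI: 250.0 t (the targets, summed, come to 250.0 t; basis as stated: 250.0 t — deltas are rounding alone).
Summing the batch: Σ batch = 413.9 t; LOI removed, Σ of batch·LOI: 163.9 t; the yield ratio, glass ÷ batch: 60.40%.

Revised batch per 250.0 t fused product:
  Li2CO3: 125.1 t
  boric acid: 4.033 t
  borax pentahydrate: 284.8 t
Total batch = 413.9 t; LOI loss = 163.9 t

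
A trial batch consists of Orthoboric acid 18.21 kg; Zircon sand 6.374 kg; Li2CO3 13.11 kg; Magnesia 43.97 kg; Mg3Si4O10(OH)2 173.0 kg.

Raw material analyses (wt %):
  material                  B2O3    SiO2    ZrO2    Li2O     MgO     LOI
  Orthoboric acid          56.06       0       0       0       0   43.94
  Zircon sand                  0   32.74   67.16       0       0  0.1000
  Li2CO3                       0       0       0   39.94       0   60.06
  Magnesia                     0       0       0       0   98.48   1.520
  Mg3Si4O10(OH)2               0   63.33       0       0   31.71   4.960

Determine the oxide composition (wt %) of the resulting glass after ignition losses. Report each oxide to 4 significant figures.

Glass mass = 229.5 kg (batch 254.7 − LOI 25.13).
Composition: B2O3 4.448%, SiO2 48.64%, ZrO2 1.865%, Li2O 2.281%, MgO 42.77%

Working values are displayed rounded to four significant digits in the printout; full float precision is kept at every stage; each reported result takes a single rounding. The derived quantities are re-derived in full precision (five oxide percentages, ignition loss, the yield, totals, glass mass) starting from the weights at 229.5 kg of glass exactly as shown in the problem or the answer.
Delivered oxide masses:
  B2O3: 18.21·0.5606 = 10.21 kg
  SiO2: 6.374·0.3274 + 173.0·0.6333 = 111.6 kg
  ZrO2: 6.374·0.6716 = 4.281 kg
  Li2O: 13.11·0.3994 = 5.236 kg
  MgO: 43.97·0.9848 + 173.0·0.3171 = 98.16 kg
LOI: 18.21·0.4394 + 6.374·0.001000 + 13.11·0.6006 + 43.97·0.01520 + 173.0·0.04960 = 25.13 kg
The glass mass, total less LOI, = 254.7 − 25.13 = 229.5 kg (= the summed oxide contributions)
wt % = oxide mass / glass mass × 100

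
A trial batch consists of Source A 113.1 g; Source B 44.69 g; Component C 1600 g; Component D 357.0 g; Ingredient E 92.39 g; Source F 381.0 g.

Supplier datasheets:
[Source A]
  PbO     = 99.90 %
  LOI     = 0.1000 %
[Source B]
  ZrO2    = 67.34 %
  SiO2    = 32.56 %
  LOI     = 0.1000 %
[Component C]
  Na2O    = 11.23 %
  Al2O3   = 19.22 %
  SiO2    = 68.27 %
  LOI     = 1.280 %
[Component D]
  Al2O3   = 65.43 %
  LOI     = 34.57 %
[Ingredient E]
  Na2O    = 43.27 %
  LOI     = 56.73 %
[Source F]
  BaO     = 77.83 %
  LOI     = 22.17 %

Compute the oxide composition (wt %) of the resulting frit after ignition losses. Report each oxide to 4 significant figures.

Glass mass = 2307 g (batch 2588 − LOI 280.9).
Composition: ZrO2 1.304%, Na2O 9.520%, Al2O3 23.45%, PbO 4.897%, BaO 12.85%, SiO2 47.97%

The whole derivation runs at full float precision from first step to last. Working values are displayed, rounded to four significant figures, as written — every reported number is rounded only once; the derived quantities are re-derived from the weighed amounts on 2307 g of glass in exact precision (ignition loss, the totals, six oxide percentages, net glass mass, yield), exactly as printed in the problem or answer text.
Oxide masses out of the charge:
  ZrO2: 44.69·0.6734 = 30.09 g
  Na2O: 1600·0.1123 + 92.39·0.4327 = 219.7 g
  Al2O3: 1600·0.1922 + 357.0·0.6543 = 541.1 g
  PbO: 113.1·0.9990 = 113.0 g
  BaO: 381.0·0.7783 = 296.5 g
  SiO2: 44.69·0.3256 + 1600·0.6827 = 1107 g
LOI: 113.1·0.001000 + 44.69·0.001000 + 1600·0.01280 + 357.0·0.3457 + 92.39·0.5673 + 381.0·0.2217 = 280.9 g
Net of LOI, the glass mass = 2588 − 280.9 = 2307 g (equal to the oxide-mass sum)
oxide / glass × 100 gives the wt %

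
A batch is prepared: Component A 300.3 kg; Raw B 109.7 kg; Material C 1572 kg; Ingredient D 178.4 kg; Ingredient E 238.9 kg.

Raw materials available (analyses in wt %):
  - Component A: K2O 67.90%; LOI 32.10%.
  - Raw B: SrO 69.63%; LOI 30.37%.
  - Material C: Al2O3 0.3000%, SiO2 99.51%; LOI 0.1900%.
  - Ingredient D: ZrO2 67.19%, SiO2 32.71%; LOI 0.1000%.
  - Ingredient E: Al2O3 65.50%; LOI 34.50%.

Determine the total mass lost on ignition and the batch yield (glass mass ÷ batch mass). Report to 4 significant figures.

LOI loss = 215.3 kg; glass = 2184 kg; yield = 91.03%

In-progress results are displayed rounded off to 4 significant digits as written; all internal work maintains full float precision from first step to last. Exactly one rounding is applied to each reported value; derived quantities are recomputed at exact precision (the five compositions, the yield, net glass mass, the totals, ignition loss) using the weight values per 2184 kg of glass as written in problem or answer.
LOI of each material in turn:
  Component A: 300.3 × 0.3210 = 96.40 kg
  Raw B: 109.7 × 0.3037 = 33.32 kg
  Material C: 1572 × 0.001900 = 2.987 kg
  Ingredient D: 178.4 × 0.001000 = 0.1784 kg
  Ingredient E: 238.9 × 0.3450 = 82.42 kg
Total LOI = 215.3 kg
Glass = batch − LOI = 2399 − 215.3 = 2184 kg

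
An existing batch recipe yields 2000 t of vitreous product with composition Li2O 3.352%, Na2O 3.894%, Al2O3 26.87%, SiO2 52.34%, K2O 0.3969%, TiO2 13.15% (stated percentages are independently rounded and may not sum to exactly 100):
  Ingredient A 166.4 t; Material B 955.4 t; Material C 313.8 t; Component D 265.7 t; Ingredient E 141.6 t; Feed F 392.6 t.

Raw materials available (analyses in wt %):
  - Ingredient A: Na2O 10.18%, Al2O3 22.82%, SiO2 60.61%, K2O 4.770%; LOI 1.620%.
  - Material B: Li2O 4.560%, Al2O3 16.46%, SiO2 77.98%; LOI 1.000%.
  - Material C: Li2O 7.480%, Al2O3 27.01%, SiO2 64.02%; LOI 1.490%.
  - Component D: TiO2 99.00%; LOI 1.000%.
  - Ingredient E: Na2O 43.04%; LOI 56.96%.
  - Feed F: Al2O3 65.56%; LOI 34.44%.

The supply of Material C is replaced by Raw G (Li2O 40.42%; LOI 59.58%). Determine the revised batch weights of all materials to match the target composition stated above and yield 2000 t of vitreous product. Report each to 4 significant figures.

Revised batch per 2000 t vitreous product:
  Ingredient A: 166.4 t
  Material B: 1213 t
  Raw G: 29.01 t
  Component D: 265.7 t
  Ingredient E: 141.6 t
  Feed F: 457.2 t
Total batch = 2273 t; LOI loss = 272.9 t

Working values are displayed rounded to 4 significant figures in the working; all arithmetic runs at full precision from first step to last. Exactly one rounding goes into every reported number. The derived quantities are recomputed starting from the weights for 2000 t of glass at full float precision (yield, glass mass, ignition loss, totals, the six compositions), exactly as printed in the problem or the answer.
Per-oxide target masses for 2000 t vitreous product:
  Li2O: 3.352% × 2000 = 67.04 t
  Na2O: 3.894% × 2000 = 77.88 t
  Al2O3: 26.87% × 2000 = 537.4 t
  SiO2: 52.34% × 2000 = 1047 t
  K2O: 0.3969% × 2000 = 7.938 t
  TiO2: 13.15% × 2000 = 263.0 t
A balance pass over the oxides, with the batch weights as given, relative to the basis at hand (sums match the target masses exact up to rounding of places):
  Li2O: 1213·0.04560 + 29.01·0.4042 = 67.04 t (target 67.04 t)
  Na2O: 166.4·0.1018 + 141.6·0.4304 = 77.88 t (target 77.88 t)
  Al2O3: 166.4·0.2282 + 1213·0.1646 + 457.2·0.6556 = 537.4 t (target 537.4 t)
  SiO2: 166.4·0.6061 + 1213·0.7798 = 1047 t (target 1047 t)
  K2O: 166.4·0.04770 = 7.937 t (target 7.938 t)
  TiO2: 265.7·0.9900 = 263.0 t (target 263.0 t)
Glass-mass sanity pass: total batch − LOI = 2000 t (targets for the oxides total 2000 t; stated basis 2000 t — deltas are rounding alone).
Batch total: Σ batch = 2273 t; Σ batch·LOI gives LOI loss = 272.9 t; as yield: glass ÷ batch → 87.99%.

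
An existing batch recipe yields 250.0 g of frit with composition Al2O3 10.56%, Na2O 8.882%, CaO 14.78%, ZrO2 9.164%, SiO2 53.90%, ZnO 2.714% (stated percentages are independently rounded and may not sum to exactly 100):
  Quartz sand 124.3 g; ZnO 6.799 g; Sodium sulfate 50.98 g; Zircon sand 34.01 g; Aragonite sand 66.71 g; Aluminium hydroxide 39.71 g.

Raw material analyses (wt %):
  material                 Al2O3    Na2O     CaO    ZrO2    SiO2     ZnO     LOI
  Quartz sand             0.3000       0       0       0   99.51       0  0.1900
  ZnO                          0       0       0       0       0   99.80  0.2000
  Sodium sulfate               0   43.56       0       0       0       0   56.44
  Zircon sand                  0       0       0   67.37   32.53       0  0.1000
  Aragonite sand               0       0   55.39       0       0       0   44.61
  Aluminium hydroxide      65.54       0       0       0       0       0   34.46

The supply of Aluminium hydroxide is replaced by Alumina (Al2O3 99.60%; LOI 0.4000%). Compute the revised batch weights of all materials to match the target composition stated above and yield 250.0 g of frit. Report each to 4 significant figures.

Revised batch per 250.0 g frit:
  Quartz sand: 124.3 g
  ZnO: 6.799 g
  Sodium sulfate: 50.98 g
  Zircon sand: 34.01 g
  Aragonite sand: 66.71 g
  Alumina: 26.13 g
Total batch = 308.9 g; LOI loss = 58.92 g

The intermediate values are displayed rounded to 4 significant digits within the worked lines — all arithmetic keeps full float precision at all times; exactly one rounding goes into every reported figure. The derived quantities, which include the yield, ignition loss, net glass mass, six oxide percentages, totals, are re-derived at full float precision, as they appear in the problem or the answer, starting from the weights per 250.0 g of glass.
Target masses of each oxide per 250.0 g frit:
  Al2O3: 10.56% × 250.0 = 26.40 g
  Na2O: 8.882% × 250.0 = 22.20 g
  CaO: 14.78% × 250.0 = 36.95 g
  ZrO2: 9.164% × 250.0 = 22.91 g
  SiO2: 53.90% × 250.0 = 134.8 g
  ZnO: 2.714% × 250.0 = 6.785 g
Balance tally, oxide-wise, given the weights on record, on the stated basis (each sum matches its target mass exact up to rounding of places):
  Al2O3: 124.3·0.003000 + 26.13·0.9960 = 26.40 g (target 26.40 g)
  Na2O: 50.98·0.4356 = 22.21 g (target 22.20 g)
  CaO: 66.71·0.5539 = 36.95 g (target 36.95 g)
  ZrO2: 34.01·0.6737 = 22.91 g (target 22.91 g)
  SiO2: 124.3·0.9951 + 34.01·0.3253 = 134.8 g (target 134.8 g)
  ZnO: 6.799·0.9980 = 6.785 g (target 6.785 g)
Glass-mass sanity pass: batch total minus LOI = 250.0 g (per-oxide target masses sum to 250.0 g; the stated basis being 250.0 g — rounding explains the deltas).
Summing the batch: Σ batch = 308.9 g; ignition loss, Σ(batch × LOI) = 58.92 g; the yield ratio, glass ÷ batch: 80.93%.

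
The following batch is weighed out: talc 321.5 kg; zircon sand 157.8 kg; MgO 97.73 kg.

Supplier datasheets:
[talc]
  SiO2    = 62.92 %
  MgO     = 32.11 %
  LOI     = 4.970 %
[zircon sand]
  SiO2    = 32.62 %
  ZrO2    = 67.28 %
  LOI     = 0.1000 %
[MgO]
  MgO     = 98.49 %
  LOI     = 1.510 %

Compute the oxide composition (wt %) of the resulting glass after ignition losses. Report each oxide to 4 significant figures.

The working math maintains exact precision from start to finish. Working values are displayed with 4-significant-figure rounding across the worked steps; each reported result is rounded a single time. The derived quantities (ignition loss, yield, the three compositions, net glass mass, totals) are recomputed from the batch weights per 559.4 kg of glass in exact precision as quoted within problem or answer.
Mass of each oxide from the mix:
  SiO2: 321.5·0.6292 + 157.8·0.3262 = 253.8 kg
  ZrO2: 157.8·0.6728 = 106.2 kg
  MgO: 321.5·0.3211 + 97.73·0.9849 = 199.5 kg
LOI: 321.5·0.04970 + 157.8·0.001000 + 97.73·0.01510 = 17.61 kg
Glass mass = batch − LOI = 577.0 − 17.61 = 559.4 kg (matching Σ of the oxides)
wt % = 100 × oxide mass / glass mass

Glass mass = 559.4 kg (batch 577.0 − LOI 17.61).
Composition: SiO2 45.36%, ZrO2 18.98%, MgO 35.66%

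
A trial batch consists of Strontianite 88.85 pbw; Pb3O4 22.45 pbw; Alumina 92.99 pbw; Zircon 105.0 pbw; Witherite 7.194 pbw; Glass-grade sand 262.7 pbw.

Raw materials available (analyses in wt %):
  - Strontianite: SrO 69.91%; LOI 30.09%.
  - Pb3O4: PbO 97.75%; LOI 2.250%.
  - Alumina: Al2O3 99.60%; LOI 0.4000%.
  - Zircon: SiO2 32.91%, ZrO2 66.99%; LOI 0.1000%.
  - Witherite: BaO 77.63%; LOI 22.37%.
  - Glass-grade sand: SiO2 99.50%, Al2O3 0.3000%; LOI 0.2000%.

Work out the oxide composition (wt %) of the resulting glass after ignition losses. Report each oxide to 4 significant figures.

The working math maintains exact precision at each step — in-progress results are printed rounded to 4 significant digits within the worked lines — each reported value sees exactly one rounding — the derived quantities, including net glass mass, the totals, six oxide percentages, ignition loss, yield, are rebuilt from the batch weights at 549.3 pbw of glass in exact precision, as set out in problem or answer.
Mass of each oxide from the mix:
  SrO: 88.85·0.6991 = 62.12 pbw
  SiO2: 105.0·0.3291 + 262.7·0.9950 = 295.9 pbw
  Al2O3: 92.99·0.9960 + 262.7·0.003000 = 93.41 pbw
  ZrO2: 105.0·0.6699 = 70.34 pbw
  BaO: 7.194·0.7763 = 5.585 pbw
  PbO: 22.45·0.9775 = 21.94 pbw
LOI: 88.85·0.3009 + 22.45·0.02250 + 92.99·0.004000 + 105.0·0.001000 + 7.194·0.2237 + 262.7·0.002000 = 29.85 pbw
The glass mass, total less LOI, = 579.2 − 29.85 = 549.3 pbw (consistent with Σ oxide mass)
oxide / glass × 100 gives the wt %

Glass mass = 549.3 pbw (batch 579.2 − LOI 29.85).
Composition: SrO 11.31%, SiO2 53.87%, Al2O3 17.00%, ZrO2 12.80%, BaO 1.017%, PbO 3.995%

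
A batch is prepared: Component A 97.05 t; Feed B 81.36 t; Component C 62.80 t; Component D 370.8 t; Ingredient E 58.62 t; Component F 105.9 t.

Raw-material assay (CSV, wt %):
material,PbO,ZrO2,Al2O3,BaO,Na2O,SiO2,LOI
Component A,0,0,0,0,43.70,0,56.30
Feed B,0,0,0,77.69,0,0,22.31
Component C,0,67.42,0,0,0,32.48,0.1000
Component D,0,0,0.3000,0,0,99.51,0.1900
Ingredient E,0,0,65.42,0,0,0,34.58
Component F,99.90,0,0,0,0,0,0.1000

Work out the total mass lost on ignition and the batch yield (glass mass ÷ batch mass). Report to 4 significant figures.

LOI loss = 93.93 t; glass = 682.6 t; yield = 87.90%

In-progress results appear (rounded to four significant digits) in the printout — each numeric step holds full precision through every step — each reported value is rounded just once. The derived quantities are re-derived from the weighed amounts per 682.6 t of glass at exact precision (totals, the six compositions, net glass mass, ignition loss, yield), as they appear in problem or answer.
Per-material ignition loss:
  Component A: 97.05 × 0.5630 = 54.64 t
  Feed B: 81.36 × 0.2231 = 18.15 t
  Component C: 62.80 × 0.001000 = 0.06280 t
  Component D: 370.8 × 0.001900 = 0.7045 t
  Ingredient E: 58.62 × 0.3458 = 20.27 t
  Component F: 105.9 × 0.001000 = 0.1059 t
Total LOI = 93.93 t
Glass = batch − LOI = 776.5 − 93.93 = 682.6 t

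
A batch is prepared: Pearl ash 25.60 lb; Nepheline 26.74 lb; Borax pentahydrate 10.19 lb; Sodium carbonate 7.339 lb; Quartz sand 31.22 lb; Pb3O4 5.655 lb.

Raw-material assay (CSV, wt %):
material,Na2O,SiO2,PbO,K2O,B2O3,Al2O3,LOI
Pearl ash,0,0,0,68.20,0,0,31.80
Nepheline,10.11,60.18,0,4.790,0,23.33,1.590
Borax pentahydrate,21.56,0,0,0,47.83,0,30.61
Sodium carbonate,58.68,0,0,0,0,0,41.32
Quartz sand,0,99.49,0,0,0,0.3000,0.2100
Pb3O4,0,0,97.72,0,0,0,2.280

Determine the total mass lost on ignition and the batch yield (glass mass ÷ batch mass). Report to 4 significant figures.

LOI loss = 14.91 lb; glass = 91.83 lb; yield = 86.03%

Values along the way are displayed rounded to four significant figures in the printout; all arithmetic holds exact precision at every stage. Every reported number takes a single rounding; all derived quantities, which include yield, net glass mass, LOI, the totals, six oxide percentages, are carried at full float precision, precisely as stated by question or answer, starting from the weights per 91.83 lb of glass.
Ignition loss by material:
  Pearl ash: 25.60 × 0.3180 = 8.141 lb
  Nepheline: 26.74 × 0.01590 = 0.4252 lb
  Borax pentahydrate: 10.19 × 0.3061 = 3.119 lb
  Sodium carbonate: 7.339 × 0.4132 = 3.032 lb
  Quartz sand: 31.22 × 0.002100 = 0.06556 lb
  Pb3O4: 5.655 × 0.02280 = 0.1289 lb
Total LOI = 14.91 lb
Glass = batch − LOI = 106.7 − 14.91 = 91.83 lb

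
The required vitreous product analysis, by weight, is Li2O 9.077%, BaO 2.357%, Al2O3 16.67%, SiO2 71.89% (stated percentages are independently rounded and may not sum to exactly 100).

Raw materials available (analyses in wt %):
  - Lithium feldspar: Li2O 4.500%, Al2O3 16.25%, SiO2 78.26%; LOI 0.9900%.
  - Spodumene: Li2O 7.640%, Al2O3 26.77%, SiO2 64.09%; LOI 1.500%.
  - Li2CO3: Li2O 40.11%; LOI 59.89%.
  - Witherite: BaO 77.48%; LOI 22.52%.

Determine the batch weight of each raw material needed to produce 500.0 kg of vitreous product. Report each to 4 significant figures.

Batch per 500.0 kg vitreous product:
  Lithium feldspar: 406.3 kg
  Spodumene: 64.72 kg
  Li2CO3: 55.24 kg
  Witherite: 15.21 kg
Total batch = 541.5 kg; LOI loss = 41.50 kg; yield = 92.34%

The working math holds full float precision from first step to last; values along the way appear, with 4-significant-digit rounding, within the worked lines. Every reported figure receives exactly one rounding — the derived quantities (ignition loss, the four compositions, glass mass, totals, yield) are rebuilt in full precision using the weight values per 500.0 kg of glass, as written in problem or answer.
Target oxide masses per 500.0 kg vitreous product:
  Li2O: 9.077% × 500.0 = 45.38 kg
  BaO: 2.357% × 500.0 = 11.78 kg
  Al2O3: 16.67% × 500.0 = 83.35 kg
  SiO2: 71.89% × 500.0 = 359.4 kg
Balance tally, oxide-wise, with the batch weights as given, for the quoted basis mass (target by target, the sums agree net of answer rounding effects):
  Li2O: 406.3·0.04500 + 64.72·0.07640 + 55.24·0.4011 = 45.38 kg (target 45.38 kg)
  BaO: 15.21·0.7748 = 11.78 kg (target 11.78 kg)
  Al2O3: 406.3·0.1625 + 64.72·0.2677 = 83.35 kg (target 83.35 kg)
  SiO2: 406.3·0.7826 + 64.72·0.6409 = 359.4 kg (target 359.4 kg)
Auditing the glass mass value: total batch − LOI = 500.0 kg (oxide target masses add up to 500.0 kg; against the stated basis, 500.0 kg — differing by rounding only).
Batch grand total — Σ batch = 541.5 kg; the LOI term Σ batch·LOI equals 41.50 kg; yield: glass divided by total = 92.34%.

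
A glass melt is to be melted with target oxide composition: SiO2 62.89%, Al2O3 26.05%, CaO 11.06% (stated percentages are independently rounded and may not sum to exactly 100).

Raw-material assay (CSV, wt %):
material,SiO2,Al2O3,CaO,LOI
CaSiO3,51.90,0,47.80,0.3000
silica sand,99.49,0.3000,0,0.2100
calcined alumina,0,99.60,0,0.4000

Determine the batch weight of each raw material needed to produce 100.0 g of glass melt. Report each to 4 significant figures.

The intermediate values are displayed, with 4-significant-digit rounding, in the working; every computation holds exact precision through the solve — each reported result includes exactly one rounding. Derived quantities, which include the three compositions, totals, the yield, LOI, glass mass, are computed in full float precision, exactly as printed in the question or the answer, using the weight values on 100.0 g of glass.
Oxide mass targets, per 100.0 g glass melt:
  SiO2: 62.89% × 100.0 = 62.89 g
  Al2O3: 26.05% × 100.0 = 26.05 g
  CaO: 11.06% × 100.0 = 11.06 g
Balance tally, oxide-wise, per the reported batch figures, relative to the basis at hand (sum by sum, the targets are met net of answer rounding effects):
  SiO2: 23.14·0.5190 + 51.14·0.9949 = 62.89 g (target 62.89 g)
  Al2O3: 51.14·0.003000 + 26.00·0.9960 = 26.05 g (target 26.05 g)
  CaO: 23.14·0.4780 = 11.06 g (target 11.06 g)
Glass-mass sanity pass: batch Σ − ignition loss = 100.0 g (the Σ of target masses is 100.0 g; against the stated basis, 100.0 g — gaps are rounding artifacts).
Batch total: Σ batch = 100.3 g; the LOI term Σ batch·LOI equals 0.2808 g; as yield: glass ÷ batch → 99.72%.

Batch per 100.0 g glass melt:
  CaSiO3: 23.14 g
  silica sand: 51.14 g
  calcined alumina: 26.00 g
Total batch = 100.3 g; LOI loss = 0.2808 g; yield = 99.72%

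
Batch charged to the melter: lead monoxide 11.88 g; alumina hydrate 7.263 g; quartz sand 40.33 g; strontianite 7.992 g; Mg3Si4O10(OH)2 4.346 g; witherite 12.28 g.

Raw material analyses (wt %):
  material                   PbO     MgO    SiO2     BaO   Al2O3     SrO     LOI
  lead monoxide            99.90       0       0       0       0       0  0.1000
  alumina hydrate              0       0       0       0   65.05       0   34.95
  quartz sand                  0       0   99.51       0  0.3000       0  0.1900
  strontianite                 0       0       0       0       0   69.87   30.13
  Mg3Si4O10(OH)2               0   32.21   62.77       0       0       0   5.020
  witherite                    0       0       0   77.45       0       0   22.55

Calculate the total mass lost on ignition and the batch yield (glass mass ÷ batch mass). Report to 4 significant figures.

LOI loss = 8.022 g; glass = 76.07 g; yield = 90.46%

Each numeric step maintains full float precision through every step. The intermediate values appear with 4-significant-figure rounding within the worked lines; a single rounding finalizes each reported value. Derived quantities (six oxide percentages, ignition loss, net glass mass, the yield, the totals) are computed in full float precision using the weight values at 76.07 g of glass, as quoted within either problem or answer.
Each material's LOI contribution:
  lead monoxide: 11.88 × 0.001000 = 0.01188 g
  alumina hydrate: 7.263 × 0.3495 = 2.538 g
  quartz sand: 40.33 × 0.001900 = 0.07663 g
  strontianite: 7.992 × 0.3013 = 2.408 g
  Mg3Si4O10(OH)2: 4.346 × 0.05020 = 0.2182 g
  witherite: 12.28 × 0.2255 = 2.769 g
Total LOI = 8.022 g
Glass = batch − LOI = 84.09 − 8.022 = 76.07 g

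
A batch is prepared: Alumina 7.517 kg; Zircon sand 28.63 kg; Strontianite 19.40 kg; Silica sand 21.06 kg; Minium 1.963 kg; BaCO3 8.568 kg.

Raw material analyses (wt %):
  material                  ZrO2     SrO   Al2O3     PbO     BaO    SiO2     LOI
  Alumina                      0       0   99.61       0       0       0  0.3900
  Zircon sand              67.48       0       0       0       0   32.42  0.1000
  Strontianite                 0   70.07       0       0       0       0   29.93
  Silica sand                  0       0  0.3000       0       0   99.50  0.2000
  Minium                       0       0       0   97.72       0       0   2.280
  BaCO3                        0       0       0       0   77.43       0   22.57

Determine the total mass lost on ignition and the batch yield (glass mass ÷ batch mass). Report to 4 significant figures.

In-progress results appear (rounded to four significant digits) within the worked lines. The whole derivation runs at exact precision at all times — every reported number is rounded once only. The derived quantities (the yield, totals, the six compositions, glass mass, LOI) are computed starting from the weights on 79.25 kg of glass in exact precision as set out in the problem or the answer.
Each material's LOI contribution:
  Alumina: 7.517 × 0.003900 = 0.02932 kg
  Zircon sand: 28.63 × 0.001000 = 0.02863 kg
  Strontianite: 19.40 × 0.2993 = 5.806 kg
  Silica sand: 21.06 × 0.002000 = 0.04212 kg
  Minium: 1.963 × 0.02280 = 0.04476 kg
  BaCO3: 8.568 × 0.2257 = 1.934 kg
Total LOI = 7.885 kg
Glass = batch − LOI = 87.14 − 7.885 = 79.25 kg

LOI loss = 7.885 kg; glass = 79.25 kg; yield = 90.95%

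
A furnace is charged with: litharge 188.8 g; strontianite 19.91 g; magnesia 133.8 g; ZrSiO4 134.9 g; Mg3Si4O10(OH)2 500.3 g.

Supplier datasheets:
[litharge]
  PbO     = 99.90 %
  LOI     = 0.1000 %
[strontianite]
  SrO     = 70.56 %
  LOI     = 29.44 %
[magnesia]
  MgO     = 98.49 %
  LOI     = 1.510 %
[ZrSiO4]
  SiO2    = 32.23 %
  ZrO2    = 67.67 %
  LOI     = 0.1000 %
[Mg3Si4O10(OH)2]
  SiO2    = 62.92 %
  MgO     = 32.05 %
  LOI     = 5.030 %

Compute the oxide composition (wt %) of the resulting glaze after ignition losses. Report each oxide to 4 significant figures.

The working math maintains full float precision throughout; working values are shown, rounded to 4 significant figures, in the printout; a single rounding completes every reported figure. Derived quantities are recomputed in exact precision (the five compositions, net glass mass, LOI, yield, the totals) from the weighed amounts at 944.3 g of glass as given in problem or answer.
Oxide-by-oxide delivered mass:
  SiO2: 134.9·0.3223 + 500.3·0.6292 = 358.3 g
  ZrO2: 134.9·0.6767 = 91.29 g
  MgO: 133.8·0.9849 + 500.3·0.3205 = 292.1 g
  PbO: 188.8·0.9990 = 188.6 g
  SrO: 19.91·0.7056 = 14.05 g
LOI: 188.8·0.001000 + 19.91·0.2944 + 133.8·0.01510 + 134.9·0.001000 + 500.3·0.05030 = 33.37 g
Glass = total batch minus LOI = 977.7 − 33.37 = 944.3 g (matching Σ of the oxides)
wt %: oxide over glass, times 100

Glass mass = 944.3 g (batch 977.7 − LOI 33.37).
Composition: SiO2 37.94%, ZrO2 9.667%, MgO 30.93%, PbO 19.97%, SrO 1.488%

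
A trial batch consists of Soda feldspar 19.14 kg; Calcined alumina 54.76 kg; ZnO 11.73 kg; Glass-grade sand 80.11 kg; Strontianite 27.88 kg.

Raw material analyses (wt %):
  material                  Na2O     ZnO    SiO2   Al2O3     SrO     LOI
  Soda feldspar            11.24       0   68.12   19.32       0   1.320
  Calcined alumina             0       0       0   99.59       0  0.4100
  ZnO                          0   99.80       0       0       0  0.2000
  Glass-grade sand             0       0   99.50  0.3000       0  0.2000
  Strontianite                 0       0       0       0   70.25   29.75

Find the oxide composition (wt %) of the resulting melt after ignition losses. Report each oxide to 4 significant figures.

Each numeric step runs at exact precision all the way through; in-progress results are shown, rounded to four significant figures, on the page — each reported number takes a single rounding; the derived quantities are recomputed in full float precision (the yield, LOI, net glass mass, the totals, five oxide percentages) from the weighed amounts per 184.7 kg of glass, exactly as printed in problem or answer.
Mass of each oxide from the mix:
  Na2O: 19.14·0.1124 = 2.151 kg
  ZnO: 11.73·0.9980 = 11.71 kg
  SiO2: 19.14·0.6812 + 80.11·0.9950 = 92.75 kg
  Al2O3: 19.14·0.1932 + 54.76·0.9959 + 80.11·0.003000 = 58.47 kg
  SrO: 27.88·0.7025 = 19.59 kg
LOI: 19.14·0.01320 + 54.76·0.004100 + 11.73·0.002000 + 80.11·0.002000 + 27.88·0.2975 = 8.955 kg
The glass mass, total less LOI, = 193.6 − 8.955 = 184.7 kg (the oxide masses sum to this)
percent share: oxide ÷ glass, ×100

Glass mass = 184.7 kg (batch 193.6 − LOI 8.955).
Composition: Na2O 1.165%, ZnO 6.339%, SiO2 50.22%, Al2O3 31.66%, SrO 10.61%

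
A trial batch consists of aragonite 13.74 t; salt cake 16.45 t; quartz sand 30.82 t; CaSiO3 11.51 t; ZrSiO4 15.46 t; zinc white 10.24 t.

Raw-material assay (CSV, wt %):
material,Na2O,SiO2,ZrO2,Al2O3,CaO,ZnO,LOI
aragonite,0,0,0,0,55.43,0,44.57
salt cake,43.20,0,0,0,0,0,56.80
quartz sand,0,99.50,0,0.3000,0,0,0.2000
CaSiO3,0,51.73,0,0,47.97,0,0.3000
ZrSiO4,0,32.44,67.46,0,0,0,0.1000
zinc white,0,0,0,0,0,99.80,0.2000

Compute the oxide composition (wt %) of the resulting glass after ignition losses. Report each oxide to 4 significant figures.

Every computation keeps full precision at all times. The intermediate values are shown, rounded to 4 significant digits, alongside each step. A single rounding completes each reported value; derived quantities (ignition loss, the six compositions, totals, glass mass, the yield) are computed in full float precision from the weighed amounts per 82.62 t of glass as they appear in the question or the answer.
What the batch supplies per oxide:
  Na2O: 16.45·0.4320 = 7.106 t
  SiO2: 30.82·0.9950 + 11.51·0.5173 + 15.46·0.3244 = 41.64 t
  ZrO2: 15.46·0.6746 = 10.43 t
  Al2O3: 30.82·0.003000 = 0.09246 t
  CaO: 13.74·0.5543 + 11.51·0.4797 = 13.14 t
  ZnO: 10.24·0.9980 = 10.22 t
LOI: 13.74·0.4457 + 16.45·0.5680 + 30.82·0.002000 + 11.51·0.003000 + 15.46·0.001000 + 10.24·0.002000 = 15.60 t
Glass mass = batch − LOI = 98.22 − 15.60 = 82.62 t (matching Σ of the oxides)
each oxide over glass, ×100, is wt %

Glass mass = 82.62 t (batch 98.22 − LOI 15.60).
Composition: Na2O 8.601%, SiO2 50.39%, ZrO2 12.62%, Al2O3 0.1119%, CaO 15.90%, ZnO 12.37%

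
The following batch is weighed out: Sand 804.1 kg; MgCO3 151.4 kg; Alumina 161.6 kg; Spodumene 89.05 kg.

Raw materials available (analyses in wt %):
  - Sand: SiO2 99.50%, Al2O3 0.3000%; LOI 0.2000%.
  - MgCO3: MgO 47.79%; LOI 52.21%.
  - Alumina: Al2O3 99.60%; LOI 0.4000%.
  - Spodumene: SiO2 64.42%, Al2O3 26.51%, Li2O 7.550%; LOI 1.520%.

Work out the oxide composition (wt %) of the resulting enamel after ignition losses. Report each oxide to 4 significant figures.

All internal work keeps full float precision at each step — intermediates appear, rounded to four significant digits, in the working — every reported figure is rounded once only — the derived quantities are re-derived in full float precision (the yield, four oxide percentages, the totals, net glass mass, ignition loss) from the weighed amounts on 1123 kg of glass, as they appear in the problem or answer text.
Oxide-by-oxide delivered mass:
  SiO2: 804.1·0.9950 + 89.05·0.6442 = 857.4 kg
  Al2O3: 804.1·0.003000 + 161.6·0.9960 + 89.05·0.2651 = 187.0 kg
  MgO: 151.4·0.4779 = 72.35 kg
  Li2O: 89.05·0.07550 = 6.723 kg
LOI: 804.1·0.002000 + 151.4·0.5221 + 161.6·0.004000 + 89.05·0.01520 = 82.65 kg
The glass mass, total less LOI, = 1206 − 82.65 = 1123 kg (the oxide masses sum to this)
wt %: oxide over glass, times 100

Glass mass = 1123 kg (batch 1206 − LOI 82.65).
Composition: SiO2 76.32%, Al2O3 16.64%, MgO 6.440%, Li2O 0.5984%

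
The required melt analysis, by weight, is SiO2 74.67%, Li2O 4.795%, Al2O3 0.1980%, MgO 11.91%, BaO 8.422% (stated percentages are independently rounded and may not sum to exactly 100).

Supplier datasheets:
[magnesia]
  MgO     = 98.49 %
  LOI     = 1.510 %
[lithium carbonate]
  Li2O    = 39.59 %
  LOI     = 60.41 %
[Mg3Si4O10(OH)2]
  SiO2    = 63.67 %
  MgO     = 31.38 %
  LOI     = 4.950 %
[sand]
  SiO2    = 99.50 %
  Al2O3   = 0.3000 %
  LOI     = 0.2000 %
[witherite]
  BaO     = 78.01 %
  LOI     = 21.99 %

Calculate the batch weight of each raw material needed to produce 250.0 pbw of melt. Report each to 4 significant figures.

Batch per 250.0 pbw melt:
  magnesia: 18.97 pbw
  lithium carbonate: 30.28 pbw
  Mg3Si4O10(OH)2: 35.34 pbw
  sand: 165.0 pbw
  witherite: 26.99 pbw
Total batch = 276.6 pbw; LOI loss = 26.59 pbw; yield = 90.39%

The intermediate values are displayed (rounded to four significant digits) between the steps; all arithmetic runs at exact precision at each step. A single rounding yields each reported result. Derived quantities (the totals, LOI, yield, the five compositions, net glass mass) are computed in full float precision from the weighed amounts for 250.0 pbw of glass, as set out in problem or answer.
Oxide-by-oxide targets in 250.0 pbw melt:
  SiO2: 74.67% × 250.0 = 186.7 pbw
  Li2O: 4.795% × 250.0 = 11.99 pbw
  Al2O3: 0.1980% × 250.0 = 0.4950 pbw
  MgO: 11.91% × 250.0 = 29.78 pbw
  BaO: 8.422% × 250.0 = 21.06 pbw
A balance pass over the oxides, with the batch weights as given, per the basis as stated (delivered sums recover each target exact up to rounding of places):
  SiO2: 35.34·0.6367 + 165.0·0.9950 = 186.7 pbw (target 186.7 pbw)
  Li2O: 30.28·0.3959 = 11.99 pbw (target 11.99 pbw)
  Al2O3: 165.0·0.003000 = 0.4950 pbw (target 0.4950 pbw)
  MgO: 18.97·0.9849 + 35.34·0.3138 = 29.77 pbw (target 29.78 pbw)
  BaO: 26.99·0.7801 = 21.05 pbw (target 21.06 pbw)
Glass-mass closure: batch Σ − ignition loss = 250.0 pbw (targets for the oxides total 250.0 pbw; stated basis 250.0 pbw — gaps are rounding artifacts).
Batch grand total — Σ batch = 276.6 pbw; the LOI term Σ batch·LOI equals 26.59 pbw; the yield ratio, glass ÷ batch: 90.39%.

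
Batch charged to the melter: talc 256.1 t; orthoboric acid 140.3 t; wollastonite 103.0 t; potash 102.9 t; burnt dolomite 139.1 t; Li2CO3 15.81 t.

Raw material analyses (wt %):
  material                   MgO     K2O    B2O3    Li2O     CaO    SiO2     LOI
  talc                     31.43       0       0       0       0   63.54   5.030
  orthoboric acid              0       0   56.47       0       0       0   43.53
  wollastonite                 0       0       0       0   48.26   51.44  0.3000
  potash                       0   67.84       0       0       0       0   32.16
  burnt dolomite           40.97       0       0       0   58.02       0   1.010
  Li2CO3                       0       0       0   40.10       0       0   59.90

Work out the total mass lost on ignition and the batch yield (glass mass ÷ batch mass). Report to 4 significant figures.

LOI loss = 118.2 t; glass = 639.0 t; yield = 84.39%

The working math runs at exact precision through every step; in-progress results are printed, rounded to four significant digits, in the printout — each reported result is rounded only once; the derived quantities are re-derived at exact precision (the yield, totals, the six compositions, ignition loss, net glass mass) from the batch weights per 639.0 t of glass, precisely as stated by question or answer.
Loss on ignition, line by line:
  talc: 256.1 × 0.05030 = 12.88 t
  orthoboric acid: 140.3 × 0.4353 = 61.07 t
  wollastonite: 103.0 × 0.003000 = 0.3090 t
  potash: 102.9 × 0.3216 = 33.09 t
  burnt dolomite: 139.1 × 0.01010 = 1.405 t
  Li2CO3: 15.81 × 0.5990 = 9.470 t
Total LOI = 118.2 t
Glass = batch − LOI = 757.2 − 118.2 = 639.0 t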